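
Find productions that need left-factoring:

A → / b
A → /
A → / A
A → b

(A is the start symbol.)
Yes, A has productions with common prefix '/'

Left-factoring is needed when two productions for the same non-terminal
share a common prefix on the right-hand side.

Productions for A:
  A → / b
  A → /
  A → / A
  A → b

Found common prefix '/' in productions for A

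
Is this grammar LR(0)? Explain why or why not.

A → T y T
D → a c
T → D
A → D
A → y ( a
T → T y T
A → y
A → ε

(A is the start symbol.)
A grammar is LR(0) if no state in the canonical LR(0) collection has:
  - both a shift item (dot before a terminal) and a complete item (shift-reduce conflict), or
  - two or more complete items (reduce-reduce conflict; the accept item [A' → A .] counts as a complete item here).

Augment with A' → A and build the canonical LR(0) collection (I0 = CLOSURE({[A' → . A]}), then GOTO on every symbol after a dot until no new states appear). It has 14 states:
  I0: { [A → . D], [A → . T y T], [A → . y ( a], [A → . y], [A → .], [A' → . A], [D → . a c], [T → . D], [T → . T y T] }  — shift, reduce
  I1: { [A' → A .] }  — accept
  I2: { [A → D .], [T → D .] }  — 2 reduces
  I3: { [A → T . y T], [T → T . y T] }  — shift
  I4: { [D → a . c] }  — shift
  I5: { [A → y . ( a], [A → y .] }  — shift, reduce
  I6: { [A → y ( . a] }  — shift
  I7: { [A → y ( a .] }  — reduce
  I8: { [D → a c .] }  — reduce
  I9: { [A → T y . T], [D → . a c], [T → . D], [T → . T y T], [T → T y . T] }  — shift
  I10: { [T → D .] }  — reduce
  I11: { [A → T y T .], [T → T . y T], [T → T y T .] }  — shift, 2 reduces
  I12: { [D → . a c], [T → . D], [T → . T y T], [T → T y . T] }  — shift
  I13: { [T → T . y T], [T → T y T .] }  — shift, reduce

Conflict in state I0:
  Shift-reduce conflict between [A → .] and [A → . y]
So the grammar is NOT LR(0).

Answer: No. Shift-reduce conflict between [A → .] and [A → . y]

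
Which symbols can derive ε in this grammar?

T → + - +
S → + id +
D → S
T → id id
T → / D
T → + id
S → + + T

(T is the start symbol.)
A non-terminal is nullable if it can derive ε (the empty string): either it has an ε-production, or it has a production whose right-hand side consists entirely of nullable non-terminals.

There are no ε-productions, so no non-terminal can derive ε.
No non-terminals are nullable.

Answer: None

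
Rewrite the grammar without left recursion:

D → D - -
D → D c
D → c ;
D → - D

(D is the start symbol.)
D is directly left-recursive. The standard transformation for
  A → A α₁ | ... | A α_m | β₁ | ... | β_n
is
  A  → β₁ A' | ... | β_n A'
  A' → α₁ A' | ... | α_m A' | ε

D → c ; becomes D → c ; D'
D → - D becomes D → - D D'
D → D - - becomes D' → - - D'
D → D c becomes D' → c D'
Add D' → ε

Resulting grammar:
D → c ; D'
D → - D D'
D' → - - D'
D' → c D'
D' → ε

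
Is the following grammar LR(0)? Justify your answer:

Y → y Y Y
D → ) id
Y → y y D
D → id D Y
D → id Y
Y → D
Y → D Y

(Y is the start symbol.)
Augment with Y' → Y and build the canonical LR(0) collection (I0 = CLOSURE({[Y' → . Y]}), then GOTO on every symbol after a dot until no new states appear). It has 15 states:
  I0: { [D → . ) id], [D → . id D Y], [D → . id Y], [Y → . D Y], [Y → . D], [Y → . y Y Y], [Y → . y y D], [Y' → . Y] }  — shift
  I1: { [D → ) . id] }  — shift
  I2: { [D → . ) id], [D → . id D Y], [D → . id Y], [Y → . D Y], [Y → . D], [Y → . y Y Y], [Y → . y y D], [Y → D . Y], [Y → D .] }  — shift, reduce
  I3: { [Y' → Y .] }  — accept
  I4: { [D → . ) id], [D → . id D Y], [D → . id Y], [D → id . D Y], [D → id . Y], [Y → . D Y], [Y → . D], [Y → . y Y Y], [Y → . y y D] }  — shift
  I5: { [D → . ) id], [D → . id D Y], [D → . id Y], [Y → . D Y], [Y → . D], [Y → . y Y Y], [Y → . y y D], [Y → y . Y Y], [Y → y . y D] }  — shift
  I6: { [D → . ) id], [D → . id D Y], [D → . id Y], [Y → . D Y], [Y → . D], [Y → . y Y Y], [Y → . y y D], [Y → y Y . Y] }  — shift
  I7: { [D → . ) id], [D → . id D Y], [D → . id Y], [Y → . D Y], [Y → . D], [Y → . y Y Y], [Y → . y y D], [Y → y . Y Y], [Y → y . y D], [Y → y y . D] }  — shift
  I8: { [D → . ) id], [D → . id D Y], [D → . id Y], [Y → . D Y], [Y → . D], [Y → . y Y Y], [Y → . y y D], [Y → D . Y], [Y → D .], [Y → y y D .] }  — shift, 2 reduces
  I9: { [Y → D Y .] }  — reduce
  I10: { [Y → y Y Y .] }  — reduce
  I11: { [D → . ) id], [D → . id D Y], [D → . id Y], [D → id D . Y], [Y → . D Y], [Y → . D], [Y → . y Y Y], [Y → . y y D], [Y → D . Y], [Y → D .] }  — shift, reduce
  I12: { [D → id Y .] }  — reduce
  I13: { [D → id D Y .], [Y → D Y .] }  — 2 reduces
  I14: { [D → ) id .] }  — reduce

Conflict in state I2:
  Shift-reduce conflict between [Y → D .] and [D → . ) id]
So the grammar is NOT LR(0).

Answer: No. Shift-reduce conflict between [Y → D .] and [D → . ) id]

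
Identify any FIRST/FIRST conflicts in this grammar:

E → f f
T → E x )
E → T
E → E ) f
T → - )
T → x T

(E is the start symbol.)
FIRST sets of the non-terminals at (or reachable through a nullable prefix from) the front of some alternative:
  FIRST(T) = { '-', 'f', 'x' }
  FIRST(E) = { '-', 'f', 'x' }

Productions for E:
  E → f f: FIRST = { 'f' }
  E → T: FIRST = { '-', 'f', 'x' }
  E → E ) f: FIRST = { '-', 'f', 'x' }
Productions for T:
  T → E x ): FIRST = { '-', 'f', 'x' }
  T → - ): FIRST = { '-' }
  T → x T: FIRST = { 'x' }

Conflict for E: E → f f and E → T
  Overlap: { 'f' }
Conflict for E: E → f f and E → E ) f
  Overlap: { 'f' }
Conflict for E: E → T and E → E ) f
  Overlap: { '-', 'f', 'x' }
Conflict for T: T → E x ) and T → - )
  Overlap: { '-' }
Conflict for T: T → E x ) and T → x T
  Overlap: { 'x' }

Answer: Yes. E → f f / E → T on { 'f' }; E → f f / E → E ')' f on { 'f' }; E → T / E → E ')' f on { '-', 'f', 'x' }; T → E x ')' / T → '-' ')' on { '-' }; T → E x ')' / T → x T on { 'x' }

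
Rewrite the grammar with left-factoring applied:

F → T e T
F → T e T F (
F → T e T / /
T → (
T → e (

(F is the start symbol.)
Left-factoring transforms A → αβ₁ | αβ₂ into A → αA' and A' → β₁ | β₂
(α is the longest common prefix among the alternatives). Repeat until
no nonterminal has two alternatives with a common prefix.

Round 1: F has alternatives sharing prefix 'T e T'. Introduce F': F → T e T F'
  Add: F' → ε
  Add: F' → F (
  Add: F' → / /

No remaining common prefixes — done.

Resulting grammar:
F → T e T F'
F' → ε
F' → F (
F' → / /
T → (
T → e (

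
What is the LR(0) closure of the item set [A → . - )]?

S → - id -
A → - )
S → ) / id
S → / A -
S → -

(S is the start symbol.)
To compute CLOSURE, for each item [A → α.Bβ] where B is a non-terminal, add [B → .γ] for all productions B → γ; repeat for the newly added items until nothing changes.

Start with: [A → . - )]
The dot precedes the terminal '-', so nothing is added.

CLOSURE = { [A → . - )] }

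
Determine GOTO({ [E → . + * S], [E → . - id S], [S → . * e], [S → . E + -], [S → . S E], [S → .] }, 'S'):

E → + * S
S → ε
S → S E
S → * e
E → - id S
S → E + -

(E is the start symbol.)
{ [E → . + * S], [E → . - id S], [S → S . E] }

GOTO(I, 'S') = CLOSURE({ [A → αX.β] : [A → α.Xβ] ∈ I, X = 'S' })

Items with dot before 'S', with the dot advanced:
  [S → . S E] → [S → S . E]
Closure of the advanced items:
  [S → S . E] has the dot before E: add [E → . + * S], [E → . - id S]

GOTO = { [E → . + * S], [E → . - id S], [S → S . E] }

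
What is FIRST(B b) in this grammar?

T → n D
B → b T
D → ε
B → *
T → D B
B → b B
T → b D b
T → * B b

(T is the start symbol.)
FIRST sets of the non-terminals involved (from the grammar, by fixed-point iteration):
  FIRST(B) = { '*', 'b' }

To compute FIRST(B b), process the symbols left to right:
Symbol B is a non-terminal. Add FIRST(B) \ {ε} = { '*', 'b' }
B is not nullable (ε ∉ FIRST(B)), so stop here.
FIRST(B b) = { '*', 'b' }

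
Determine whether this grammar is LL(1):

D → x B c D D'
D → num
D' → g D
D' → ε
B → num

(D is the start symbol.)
A grammar is LL(1) if for each non-terminal N with multiple productions, the predict sets of those productions are pairwise disjoint, where PREDICT(N → α) = (FIRST(α) \ {ε}) ∪ (FOLLOW(N) if α ⇒* ε).

Relevant sets:
  FOLLOW(D') = { $, 'g' }

For D:
  PREDICT(D → x B c D D') = { 'x' }
  PREDICT(D → num) = { 'num' }
For D':
  PREDICT(D' → g D) = { 'g' }
  PREDICT(D' → ε) = { $, 'g' }
B has a single production, so nothing to check there.

Conflict found: Predict set conflict for D': { 'g' }
The grammar is NOT LL(1).

Answer: No. Predict set conflict for D': { 'g' }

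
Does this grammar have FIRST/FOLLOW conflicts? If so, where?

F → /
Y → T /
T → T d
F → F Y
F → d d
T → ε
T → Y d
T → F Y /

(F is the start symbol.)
Nullable non-terminals: T.
FIRST sets used below: FIRST(T) = { '/', 'd', ε }, FIRST(Y) = { '/', 'd' }, FIRST(F) = { '/', 'd' }

T: nullable alternative(s) T → ε; FOLLOW(T) = { '/', 'd' }
  T → T d: FIRST \ {ε} = { '/', 'd' } — overlaps FOLLOW(T) on { '/', 'd' }: CONFLICT
  T → ε: FIRST \ {ε} = { } — this is the only nullable alternative, skip
  T → Y d: FIRST \ {ε} = { '/', 'd' } — overlaps FOLLOW(T) on { '/', 'd' }: CONFLICT
  T → F Y /: FIRST \ {ε} = { '/', 'd' } — overlaps FOLLOW(T) on { '/', 'd' }: CONFLICT

F, Y have no nullable alternative, so no FIRST/FOLLOW check is needed there.

So the grammar has 3 FIRST/FOLLOW conflicts (marked CONFLICT above).

Answer: Yes. T → T d with FOLLOW(T) on { '/', 'd' }; T → Y d with FOLLOW(T) on { '/', 'd' }; T → F Y '/' with FOLLOW(T) on { '/', 'd' }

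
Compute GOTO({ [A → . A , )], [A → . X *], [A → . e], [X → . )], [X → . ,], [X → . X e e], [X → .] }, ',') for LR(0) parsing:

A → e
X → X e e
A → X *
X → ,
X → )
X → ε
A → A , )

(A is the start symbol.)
{ [X → , .] }

GOTO(I, ',') = CLOSURE({ [A → αX.β] : [A → α.Xβ] ∈ I, X = ',' })

Items with dot before ',', with the dot advanced:
  [X → . ,] → [X → , .]
Closure adds nothing (no advanced item has the dot before a non-terminal).

GOTO = { [X → , .] }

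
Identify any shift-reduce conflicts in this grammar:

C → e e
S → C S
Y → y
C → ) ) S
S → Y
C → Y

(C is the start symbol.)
A shift-reduce conflict occurs when an LR(0) state has both:
  - a complete (reduce) item [A → α .] (dot at the end), and
  - a shift item [B → β . c γ] (dot before a terminal).

Augment with C' → C and build the canonical LR(0) collection (I0 = CLOSURE({[C' → . C]}), then GOTO on every symbol after a dot until no new states appear). It has 12 states:
  I0: { [C → . ) ) S], [C → . Y], [C → . e e], [C' → . C], [Y → . y] }  — shift
  I1: { [C → ) . ) S] }  — shift
  I2: { [C' → C .] }  — accept
  I3: { [C → Y .] }  — reduce
  I4: { [C → e . e] }  — shift
  I5: { [Y → y .] }  — reduce
  I6: { [C → e e .] }  — reduce
  I7: { [C → ) ) . S], [C → . ) ) S], [C → . Y], [C → . e e], [S → . C S], [S → . Y], [Y → . y] }  — shift
  I8: { [C → . ) ) S], [C → . Y], [C → . e e], [S → . C S], [S → . Y], [S → C . S], [Y → . y] }  — shift
  I9: { [C → ) ) S .] }  — reduce
  I10: { [C → Y .], [S → Y .] }  — 2 reduces
  I11: { [S → C S .] }  — reduce

No state contains both a complete item and a shift item.

Answer: No shift-reduce conflicts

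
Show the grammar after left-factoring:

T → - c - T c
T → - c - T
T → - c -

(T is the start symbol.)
T → - c - T'
T' → T T''
T'' → c
T'' → ε
T' → ε

Left-factoring transforms A → αβ₁ | αβ₂ into A → αA' and A' → β₁ | β₂
(α is the longest common prefix among the alternatives). Repeat until
no nonterminal has two alternatives with a common prefix.

Round 1: T has alternatives sharing prefix '- c -'. Introduce T': T → - c - T'
  Add: T' → T c
  Add: T' → T
  Add: T' → ε

Round 2: T' has alternatives sharing prefix 'T'. Introduce T'': T' → T T''
  Add: T'' → c
  Add: T'' → ε

No remaining common prefixes — done.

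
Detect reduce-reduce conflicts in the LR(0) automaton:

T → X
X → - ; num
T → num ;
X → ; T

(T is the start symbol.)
A reduce-reduce conflict occurs when an LR(0) state has two complete items [A → α .] and [B → β .] — both call for a reduction, and with no lookahead the parser cannot choose between them.

Augment with T' → T and build the canonical LR(0) collection (I0 = CLOSURE({[T' → . T]}), then GOTO on every symbol after a dot until no new states appear). It has 10 states:
  I0: { [T → . X], [T → . num ;], [T' → . T], [X → . - ; num], [X → . ; T] }  — shift
  I1: { [X → - . ; num] }  — shift
  I2: { [T → . X], [T → . num ;], [X → . - ; num], [X → . ; T], [X → ; . T] }  — shift
  I3: { [T' → T .] }  — accept
  I4: { [T → X .] }  — reduce
  I5: { [T → num . ;] }  — shift
  I6: { [T → num ; .] }  — reduce
  I7: { [X → ; T .] }  — reduce
  I8: { [X → - ; . num] }  — shift
  I9: { [X → - ; num .] }  — reduce

No state contains more than one complete item.

Answer: No reduce-reduce conflicts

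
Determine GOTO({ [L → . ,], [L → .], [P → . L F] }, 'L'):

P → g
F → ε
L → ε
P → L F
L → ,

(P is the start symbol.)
{ [F → .], [P → L . F] }

GOTO(I, 'L') = CLOSURE({ [A → αX.β] : [A → α.Xβ] ∈ I, X = 'L' })

Items with dot before 'L', with the dot advanced:
  [P → . L F] → [P → L . F]
Closure of the advanced items:
  [P → L . F] has the dot before F: add [F → .]

GOTO = { [F → .], [P → L . F] }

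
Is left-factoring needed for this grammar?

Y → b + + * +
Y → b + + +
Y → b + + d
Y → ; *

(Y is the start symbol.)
Left-factoring is needed when two productions for the same non-terminal
share a common prefix on the right-hand side.

Productions for Y:
  Y → b + + * +
  Y → b + + +
  Y → b + + d
  Y → ; *

Found common prefix 'b + +' in productions for Y

Answer: Yes, Y has productions with common prefix 'b + +'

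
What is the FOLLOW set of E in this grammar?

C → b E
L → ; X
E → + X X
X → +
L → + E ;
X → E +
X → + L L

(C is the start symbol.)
{ $, '+', ';' }

In C → b E: E is at the end, add FOLLOW(C)
In L → + E ;: E is followed by ';', add FIRST(';') \ {ε} = { ';' }
In X → E +: E is followed by '+', add FIRST('+') \ {ε} = { '+' }

The FOLLOW sets referred to above (computed the same way, to a fixed point):
  FOLLOW(C) = { $ }

Taking the union: FOLLOW(E) = { $, '+', ';' }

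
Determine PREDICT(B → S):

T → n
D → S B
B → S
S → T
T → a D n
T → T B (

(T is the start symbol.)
{ 'a', 'n' }

PREDICT(B → S) = (FIRST(RHS) \ {ε}) ∪ (FOLLOW(B) if ε ∈ FIRST(RHS), i.e. RHS ⇒* ε)
FIRST(S) = { 'a', 'n' }
FIRST(S) = { 'a', 'n' }
ε ∉ FIRST(S), so FOLLOW(B) is not added.
PREDICT(B → S) = { 'a', 'n' }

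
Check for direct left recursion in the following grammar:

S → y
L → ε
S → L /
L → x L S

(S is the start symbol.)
No direct left recursion

S → y: starts with y
L → ε: starts with ε
S → L /: starts with L
L → x L S: starts with x

No direct left recursion found.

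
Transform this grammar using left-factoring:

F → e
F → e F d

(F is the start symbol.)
F → e F'
F' → ε
F' → F d

Left-factoring transforms A → αβ₁ | αβ₂ into A → αA' and A' → β₁ | β₂
(α is the longest common prefix among the alternatives). Repeat until
no nonterminal has two alternatives with a common prefix.

Round 1: F has alternatives sharing prefix 'e'. Introduce F': F → e F'
  Add: F' → ε
  Add: F' → F d

No remaining common prefixes — done.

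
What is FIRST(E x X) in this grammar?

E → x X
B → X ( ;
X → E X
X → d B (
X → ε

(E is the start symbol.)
FIRST sets of the non-terminals involved (from the grammar, by fixed-point iteration):
  FIRST(E) = { 'x' }

To compute FIRST(E x X), process the symbols left to right:
Symbol E is a non-terminal. Add FIRST(E) \ {ε} = { 'x' }
E is not nullable (ε ∉ FIRST(E)), so stop here.
FIRST(E x X) = { 'x' }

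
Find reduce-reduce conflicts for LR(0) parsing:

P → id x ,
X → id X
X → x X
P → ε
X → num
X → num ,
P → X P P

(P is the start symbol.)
A reduce-reduce conflict occurs when an LR(0) state has two complete items [A → α .] and [B → β .] — both call for a reduction, and with no lookahead the parser cannot choose between them.

Augment with P' → P and build the canonical LR(0) collection (I0 = CLOSURE({[P' → . P]}), then GOTO on every symbol after a dot until no new states appear). It has 14 states:
  I0: { [P → . X P P], [P → . id x ,], [P → .], [P' → . P], [X → . id X], [X → . num ,], [X → . num], [X → . x X] }  — shift, reduce
  I1: { [P' → P .] }  — accept
  I2: { [P → . X P P], [P → . id x ,], [P → .], [P → X . P P], [X → . id X], [X → . num ,], [X → . num], [X → . x X] }  — shift, reduce
  I3: { [P → id . x ,], [X → . id X], [X → . num ,], [X → . num], [X → . x X], [X → id . X] }  — shift
  I4: { [X → num . ,], [X → num .] }  — shift, reduce
  I5: { [X → . id X], [X → . num ,], [X → . num], [X → . x X], [X → x . X] }  — shift
  I6: { [X → x X .] }  — reduce
  I7: { [X → . id X], [X → . num ,], [X → . num], [X → . x X], [X → id . X] }  — shift
  I8: { [X → id X .] }  — reduce
  I9: { [X → num , .] }  — reduce
  I10: { [P → id x . ,], [X → . id X], [X → . num ,], [X → . num], [X → . x X], [X → x . X] }  — shift
  I11: { [P → id x , .] }  — reduce
  I12: { [P → . X P P], [P → . id x ,], [P → .], [P → X P . P], [X → . id X], [X → . num ,], [X → . num], [X → . x X] }  — shift, reduce
  I13: { [P → X P P .] }  — reduce

No state contains more than one complete item.

Answer: No reduce-reduce conflicts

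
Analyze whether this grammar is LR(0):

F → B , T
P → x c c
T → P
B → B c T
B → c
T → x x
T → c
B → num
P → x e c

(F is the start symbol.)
Yes, the grammar is LR(0)

Augment with F' → F and build the canonical LR(0) collection (I0 = CLOSURE({[F' → . F]}), then GOTO on every symbol after a dot until no new states appear). It has 17 states:
  I0: { [B → . B c T], [B → . c], [B → . num], [F → . B , T], [F' → . F] }  — shift
  I1: { [B → B . c T], [F → B . , T] }  — shift
  I2: { [F' → F .] }  — accept
  I3: { [B → c .] }  — reduce
  I4: { [B → num .] }  — reduce
  I5: { [F → B , . T], [P → . x c c], [P → . x e c], [T → . P], [T → . c], [T → . x x] }  — shift
  I6: { [B → B c . T], [P → . x c c], [P → . x e c], [T → . P], [T → . c], [T → . x x] }  — shift
  I7: { [T → P .] }  — reduce
  I8: { [B → B c T .] }  — reduce
  I9: { [T → c .] }  — reduce
  I10: { [P → x . c c], [P → x . e c], [T → x . x] }  — shift
  I11: { [P → x c . c] }  — shift
  I12: { [P → x e . c] }  — shift
  I13: { [T → x x .] }  — reduce
  I14: { [P → x e c .] }  — reduce
  I15: { [P → x c c .] }  — reduce
  I16: { [F → B , T .] }  — reduce

Every state is either a pure shift/goto state or contains exactly one complete item and nothing to shift — no conflicts. The grammar is LR(0).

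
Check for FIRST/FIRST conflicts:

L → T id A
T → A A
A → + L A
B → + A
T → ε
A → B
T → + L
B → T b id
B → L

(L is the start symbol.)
FIRST sets of the non-terminals at (or reachable through a nullable prefix from) the front of some alternative:
  FIRST(A) = { '+', 'b', 'id' }
  FIRST(B) = { '+', 'b', 'id' }
  FIRST(T) = { '+', 'b', 'id', ε }
  FIRST(L) = { '+', 'b', 'id' }

Productions for T:
  T → A A: FIRST = { '+', 'b', 'id' }
  T → ε: FIRST = { ε }
  T → + L: FIRST = { '+' }
Productions for A:
  A → + L A: FIRST = { '+' }
  A → B: FIRST = { '+', 'b', 'id' }
Productions for B:
  B → + A: FIRST = { '+' }
  B → T b id: FIRST = { '+', 'b', 'id' }
  B → L: FIRST = { '+', 'b', 'id' }
L has only one production, so no FIRST/FIRST conflict is possible there.

Conflict for T: T → A A and T → + L
  Overlap: { '+' }
Conflict for A: A → + L A and A → B
  Overlap: { '+' }
Conflict for B: B → + A and B → T b id
  Overlap: { '+' }
Conflict for B: B → + A and B → L
  Overlap: { '+' }
Conflict for B: B → T b id and B → L
  Overlap: { '+', 'b', 'id' }

Answer: Yes. T → A A / T → '+' L on { '+' }; A → '+' L A / A → B on { '+' }; B → '+' A / B → T b id on { '+' }; B → '+' A / B → L on { '+' }; B → T b id / B → L on { '+', 'b', 'id' }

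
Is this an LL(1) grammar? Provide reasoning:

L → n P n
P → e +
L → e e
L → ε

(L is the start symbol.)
A grammar is LL(1) if for each non-terminal N with multiple productions, the predict sets of those productions are pairwise disjoint, where PREDICT(N → α) = (FIRST(α) \ {ε}) ∪ (FOLLOW(N) if α ⇒* ε).

Relevant sets:
  FOLLOW(L) = { $ }

For L:
  PREDICT(L → n P n) = { 'n' }
  PREDICT(L → e e) = { 'e' }
  PREDICT(L → ε) = { $ }
P has a single production, so nothing to check there.

All predict sets are disjoint. The grammar IS LL(1).

Answer: Yes, the grammar is LL(1).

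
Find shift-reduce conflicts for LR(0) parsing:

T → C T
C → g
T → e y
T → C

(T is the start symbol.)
Yes — I1: [T → C .] vs [C → . g]

Augment with T' → T and build the canonical LR(0) collection (I0 = CLOSURE({[T' → . T]}), then GOTO on every symbol after a dot until no new states appear). It has 7 states:
  I0: { [C → . g], [T → . C T], [T → . C], [T → . e y], [T' → . T] }  — shift
  I1: { [C → . g], [T → . C T], [T → . C], [T → . e y], [T → C . T], [T → C .] }  — shift, reduce
  I2: { [T' → T .] }  — accept
  I3: { [T → e . y] }  — shift
  I4: { [C → g .] }  — reduce
  I5: { [T → e y .] }  — reduce
  I6: { [T → C T .] }  — reduce

I1 contains reduce item [T → C .] and shift items [C → . g], [T → . e y] — shift-reduce conflict.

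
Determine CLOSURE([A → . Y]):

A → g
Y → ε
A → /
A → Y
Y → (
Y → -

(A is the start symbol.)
Start with: [A → . Y]
  [A → . Y] has the dot before Y: add [Y → .], [Y → . (], [Y → . -]
No further items can be added.

CLOSURE = { [A → . Y], [Y → . (], [Y → . -], [Y → .] }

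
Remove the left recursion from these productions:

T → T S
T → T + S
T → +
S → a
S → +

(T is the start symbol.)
T → + T'
T' → S T'
T' → + S T'
T' → ε
S → a
S → +

T is directly left-recursive. The standard transformation for
  A → A α₁ | ... | A α_m | β₁ | ... | β_n
is
  A  → β₁ A' | ... | β_n A'
  A' → α₁ A' | ... | α_m A' | ε

T → + becomes T → + T'
T → T S becomes T' → S T'
T → T + S becomes T' → + S T'
Add T' → ε

Productions for other non-terminals are unchanged:
  S → a
  S → +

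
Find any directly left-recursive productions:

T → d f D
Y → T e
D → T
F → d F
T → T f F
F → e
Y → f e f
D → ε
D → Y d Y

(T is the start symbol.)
Direct left recursion occurs when N → N α for some non-terminal N (the right-hand side begins with the left-hand side itself).

T → d f D: starts with d
Y → T e: starts with T
D → T: starts with T
F → d F: starts with d
T → T f F: LEFT RECURSIVE (starts with T)
F → e: starts with e
Y → f e f: starts with f
D → ε: starts with ε
D → Y d Y: starts with Y

The grammar has direct left recursion on: T.

Answer: Yes, T is left-recursive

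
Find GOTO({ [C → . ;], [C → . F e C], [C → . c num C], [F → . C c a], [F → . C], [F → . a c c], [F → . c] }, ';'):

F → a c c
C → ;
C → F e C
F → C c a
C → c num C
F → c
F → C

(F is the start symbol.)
GOTO(I, ';') = CLOSURE({ [A → αX.β] : [A → α.Xβ] ∈ I, X = ';' })

Items with dot before ';', with the dot advanced:
  [C → . ;] → [C → ; .]
Closure adds nothing (no advanced item has the dot before a non-terminal).

GOTO = { [C → ; .] }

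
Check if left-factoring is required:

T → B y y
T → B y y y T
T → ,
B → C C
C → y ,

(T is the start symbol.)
Yes, T has productions with common prefix 'B y y'

Left-factoring is needed when two productions for the same non-terminal
share a common prefix on the right-hand side.

Productions for T:
  T → B y y
  T → B y y y T
  T → ,

Found common prefix 'B y y' in productions for T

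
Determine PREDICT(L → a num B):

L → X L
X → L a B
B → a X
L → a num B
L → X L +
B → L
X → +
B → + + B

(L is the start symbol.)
{ 'a' }

PREDICT(L → a num B) = (FIRST(RHS) \ {ε}) ∪ (FOLLOW(L) if ε ∈ FIRST(RHS), i.e. RHS ⇒* ε)
FIRST(a num B) = { 'a' }
ε ∉ FIRST(a num B), so FOLLOW(L) is not added.
PREDICT(L → a num B) = { 'a' }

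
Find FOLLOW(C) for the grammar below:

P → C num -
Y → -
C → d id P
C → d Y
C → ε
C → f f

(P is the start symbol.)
{ 'num' }

To compute FOLLOW(C), find every occurrence of C on a right-hand side N → α C β: add FIRST(β) \ {ε}, and if β is empty or nullable also add FOLLOW(N). Iterate to a fixed point.

In P → C num -: C is followed by num '-', add FIRST(num '-') \ {ε} = { 'num' }

Taking the union: FOLLOW(C) = { 'num' }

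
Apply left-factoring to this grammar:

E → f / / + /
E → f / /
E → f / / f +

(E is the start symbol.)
Left-factoring transforms A → αβ₁ | αβ₂ into A → αA' and A' → β₁ | β₂
(α is the longest common prefix among the alternatives). Repeat until
no nonterminal has two alternatives with a common prefix.

Round 1: E has alternatives sharing prefix 'f / /'. Introduce E': E → f / / E'
  Add: E' → + /
  Add: E' → ε
  Add: E' → f +

No remaining common prefixes — done.

Resulting grammar:
E → f / / E'
E' → + /
E' → ε
E' → f +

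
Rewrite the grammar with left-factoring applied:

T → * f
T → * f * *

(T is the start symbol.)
T → * f T'
T' → ε
T' → * *

Left-factoring transforms A → αβ₁ | αβ₂ into A → αA' and A' → β₁ | β₂
(α is the longest common prefix among the alternatives). Repeat until
no nonterminal has two alternatives with a common prefix.

Round 1: T has alternatives sharing prefix '* f'. Introduce T': T → * f T'
  Add: T' → ε
  Add: T' → * *

No remaining common prefixes — done.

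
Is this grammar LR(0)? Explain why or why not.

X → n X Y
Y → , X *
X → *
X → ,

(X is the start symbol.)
Yes, the grammar is LR(0)

A grammar is LR(0) if no state in the canonical LR(0) collection has:
  - both a shift item (dot before a terminal) and a complete item (shift-reduce conflict), or
  - two or more complete items (reduce-reduce conflict; the accept item [X' → X .] counts as a complete item here).

Augment with X' → X and build the canonical LR(0) collection (I0 = CLOSURE({[X' → . X]}), then GOTO on every symbol after a dot until no new states appear). It has 10 states:
  I0: { [X → . *], [X → . ,], [X → . n X Y], [X' → . X] }  — shift
  I1: { [X → * .] }  — reduce
  I2: { [X → , .] }  — reduce
  I3: { [X' → X .] }  — accept
  I4: { [X → . *], [X → . ,], [X → . n X Y], [X → n . X Y] }  — shift
  I5: { [X → n X . Y], [Y → . , X *] }  — shift
  I6: { [X → . *], [X → . ,], [X → . n X Y], [Y → , . X *] }  — shift
  I7: { [X → n X Y .] }  — reduce
  I8: { [Y → , X . *] }  — shift
  I9: { [Y → , X * .] }  — reduce

Every state is either a pure shift/goto state or contains exactly one complete item and nothing to shift — no conflicts. The grammar is LR(0).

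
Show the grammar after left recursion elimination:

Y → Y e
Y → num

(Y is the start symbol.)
Y is directly left-recursive. The standard transformation for
  A → A α₁ | ... | A α_m | β₁ | ... | β_n
is
  A  → β₁ A' | ... | β_n A'
  A' → α₁ A' | ... | α_m A' | ε

Y → num becomes Y → num Y'
Y → Y e becomes Y' → e Y'
Add Y' → ε

Resulting grammar:
Y → num Y'
Y' → e Y'
Y' → ε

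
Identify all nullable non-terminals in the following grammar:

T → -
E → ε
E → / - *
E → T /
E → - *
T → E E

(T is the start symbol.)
A non-terminal is nullable if it can derive ε (the empty string): either it has an ε-production, or it has a production whose right-hand side consists entirely of nullable non-terminals.

ε-productions: E → ε
So E is immediately nullable.
T → E E: every symbol on the right is nullable, so T is nullable too.
Every non-terminal is now nullable.
Nullable = { 'E', 'T' }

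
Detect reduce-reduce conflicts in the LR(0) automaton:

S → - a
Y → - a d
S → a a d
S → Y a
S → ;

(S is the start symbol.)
A reduce-reduce conflict occurs when an LR(0) state has two complete items [A → α .] and [B → β .] — both call for a reduction, and with no lookahead the parser cannot choose between them.

Augment with S' → S and build the canonical LR(0) collection (I0 = CLOSURE({[S' → . S]}), then GOTO on every symbol after a dot until no new states appear). It has 11 states:
  I0: { [S → . - a], [S → . ;], [S → . Y a], [S → . a a d], [S' → . S], [Y → . - a d] }  — shift
  I1: { [S → - . a], [Y → - . a d] }  — shift
  I2: { [S → ; .] }  — reduce
  I3: { [S' → S .] }  — accept
  I4: { [S → Y . a] }  — shift
  I5: { [S → a . a d] }  — shift
  I6: { [S → a a . d] }  — shift
  I7: { [S → a a d .] }  — reduce
  I8: { [S → Y a .] }  — reduce
  I9: { [S → - a .], [Y → - a . d] }  — shift, reduce
  I10: { [Y → - a d .] }  — reduce

No state contains more than one complete item.

Answer: No reduce-reduce conflicts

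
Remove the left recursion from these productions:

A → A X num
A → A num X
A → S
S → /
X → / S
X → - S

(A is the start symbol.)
A is directly left-recursive. The standard transformation for
  A → A α₁ | ... | A α_m | β₁ | ... | β_n
is
  A  → β₁ A' | ... | β_n A'
  A' → α₁ A' | ... | α_m A' | ε

A → S becomes A → S A'
A → A X num becomes A' → X num A'
A → A num X becomes A' → num X A'
Add A' → ε

Productions for other non-terminals are unchanged:
  S → /
  X → / S
  X → - S

Resulting grammar:
A → S A'
A' → X num A'
A' → num X A'
A' → ε
S → /
X → / S
X → - S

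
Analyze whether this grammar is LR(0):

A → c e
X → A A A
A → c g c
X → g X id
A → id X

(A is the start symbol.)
Yes, the grammar is LR(0)

Augment with A' → A and build the canonical LR(0) collection (I0 = CLOSURE({[A' → . A]}), then GOTO on every symbol after a dot until no new states appear). It has 14 states:
  I0: { [A → . c e], [A → . c g c], [A → . id X], [A' → . A] }  — shift
  I1: { [A' → A .] }  — accept
  I2: { [A → c . e], [A → c . g c] }  — shift
  I3: { [A → . c e], [A → . c g c], [A → . id X], [A → id . X], [X → . A A A], [X → . g X id] }  — shift
  I4: { [A → . c e], [A → . c g c], [A → . id X], [X → A . A A] }  — shift
  I5: { [A → id X .] }  — reduce
  I6: { [A → . c e], [A → . c g c], [A → . id X], [X → . A A A], [X → . g X id], [X → g . X id] }  — shift
  I7: { [X → g X . id] }  — shift
  I8: { [X → g X id .] }  — reduce
  I9: { [A → . c e], [A → . c g c], [A → . id X], [X → A A . A] }  — shift
  I10: { [X → A A A .] }  — reduce
  I11: { [A → c e .] }  — reduce
  I12: { [A → c g . c] }  — shift
  I13: { [A → c g c .] }  — reduce

Every state is either a pure shift/goto state or contains exactly one complete item and nothing to shift — no conflicts. The grammar is LR(0).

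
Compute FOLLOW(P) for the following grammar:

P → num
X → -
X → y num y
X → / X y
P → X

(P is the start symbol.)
{ $ }

To compute FOLLOW(P), find every occurrence of P on a right-hand side N → α P β: add FIRST(β) \ {ε}, and if β is empty or nullable also add FOLLOW(N). Iterate to a fixed point.

P is the start symbol, so $ ∈ FOLLOW(P).
P does not occur on any right-hand side.

Taking the union: FOLLOW(P) = { $ }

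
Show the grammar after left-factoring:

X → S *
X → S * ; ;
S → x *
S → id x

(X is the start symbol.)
X → S * X'
X' → ε
X' → ; ;
S → x *
S → id x

Left-factoring transforms A → αβ₁ | αβ₂ into A → αA' and A' → β₁ | β₂
(α is the longest common prefix among the alternatives). Repeat until
no nonterminal has two alternatives with a common prefix.

Round 1: X has alternatives sharing prefix 'S *'. Introduce X': X → S * X'
  Add: X' → ε
  Add: X' → ; ;

No remaining common prefixes — done.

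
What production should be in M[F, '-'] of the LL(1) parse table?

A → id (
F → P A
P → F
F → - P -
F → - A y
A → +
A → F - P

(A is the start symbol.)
To find M[F, '-'], we find productions for F where '-' is in the predict set (PREDICT(N → α) = (FIRST(α) \ {ε}) ∪ (FOLLOW(N) if α ⇒* ε)).

Relevant sets:
  FIRST(P) = { '-' }

F → P A: PREDICT = { '-' }
  '-' is in predict set, so this production goes in M[F, '-']
F → - P -: PREDICT = { '-' }
  '-' is in predict set, so this production goes in M[F, '-']
F → - A y: PREDICT = { '-' }
  '-' is in predict set, so this production goes in M[F, '-']

M[F, '-'] = F → P A, F → - P -, F → - A y  (a multiply-defined cell — the grammar is not LL(1))

Answer: F → P A, F → - P -, F → - A y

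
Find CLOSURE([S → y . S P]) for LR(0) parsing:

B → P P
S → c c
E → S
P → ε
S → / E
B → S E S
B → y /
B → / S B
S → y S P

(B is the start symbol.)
{ [S → . / E], [S → . c c], [S → . y S P], [S → y . S P] }

Start with: [S → y . S P]
  [S → y . S P] has the dot before S: add [S → . c c], [S → . / E], [S → . y S P]
No further items can be added.

CLOSURE = { [S → . / E], [S → . c c], [S → . y S P], [S → y . S P] }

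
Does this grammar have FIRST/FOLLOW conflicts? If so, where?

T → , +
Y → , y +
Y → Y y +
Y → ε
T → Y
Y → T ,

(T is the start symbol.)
Yes. T → ',' '+' with FOLLOW(T) on { ',' }; Y → ',' y '+' with FOLLOW(Y) on { ',' }; Y → Y y '+' with FOLLOW(Y) on { ',', 'y' }; Y → T ',' with FOLLOW(Y) on { ',', 'y' }

Nullable non-terminals: T, Y.
FIRST sets used below: FIRST(Y) = { ',', 'y', ε }, FIRST(T) = { ',', 'y', ε }

T: nullable alternative(s) T → Y; FOLLOW(T) = { $, ',' }
  T → , +: FIRST \ {ε} = { ',' } — overlaps FOLLOW(T) on { ',' }: CONFLICT
  T → Y: FIRST \ {ε} = { ',', 'y' } — this is the only nullable alternative, skip

Y: nullable alternative(s) Y → ε; FOLLOW(Y) = { $, ',', 'y' }
  Y → , y +: FIRST \ {ε} = { ',' } — overlaps FOLLOW(Y) on { ',' }: CONFLICT
  Y → Y y +: FIRST \ {ε} = { ',', 'y' } — overlaps FOLLOW(Y) on { ',', 'y' }: CONFLICT
  Y → ε: FIRST \ {ε} = { } — this is the only nullable alternative, skip
  Y → T ,: FIRST \ {ε} = { ',', 'y' } — overlaps FOLLOW(Y) on { ',', 'y' }: CONFLICT

So the grammar has 4 FIRST/FOLLOW conflicts (marked CONFLICT above).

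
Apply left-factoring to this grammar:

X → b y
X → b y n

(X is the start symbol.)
X → b y X'
X' → ε
X' → n

Left-factoring transforms A → αβ₁ | αβ₂ into A → αA' and A' → β₁ | β₂
(α is the longest common prefix among the alternatives). Repeat until
no nonterminal has two alternatives with a common prefix.

Round 1: X has alternatives sharing prefix 'b y'. Introduce X': X → b y X'
  Add: X' → ε
  Add: X' → n

No remaining common prefixes — done.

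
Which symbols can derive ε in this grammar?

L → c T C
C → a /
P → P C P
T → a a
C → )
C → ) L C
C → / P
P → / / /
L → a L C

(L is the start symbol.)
There are no ε-productions, so no non-terminal can derive ε.
No non-terminals are nullable.

Answer: None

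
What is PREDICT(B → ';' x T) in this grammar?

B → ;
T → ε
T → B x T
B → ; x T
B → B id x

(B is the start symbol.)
{ ';' }

PREDICT(B → ';' x T) = (FIRST(RHS) \ {ε}) ∪ (FOLLOW(B) if ε ∈ FIRST(RHS), i.e. RHS ⇒* ε)
FIRST(';' x T) = { ';' }
ε ∉ FIRST(';' x T), so FOLLOW(B) is not added.
PREDICT(B → ';' x T) = { ';' }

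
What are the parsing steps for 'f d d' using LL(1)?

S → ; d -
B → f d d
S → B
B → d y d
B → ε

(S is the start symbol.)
LL(1) parsing maintains a stack (initially the start symbol over $) and the input. At each step: if the stack top is a terminal, match it against the current input token; if it is a non-terminal N, replace it with the RHS of M[N, lookahead] (the unique production whose predict set contains the lookahead).

Stack is shown with the top on the left.

Stack    Input    Action
------------------------
S $      f d d $  output S → B
B $      f d d $  output B → f d d
f d d $  f d d $  match 'f'
d d $    d d $    match 'd'
d $      d $      match 'd'
$        $        accept

The string is accepted.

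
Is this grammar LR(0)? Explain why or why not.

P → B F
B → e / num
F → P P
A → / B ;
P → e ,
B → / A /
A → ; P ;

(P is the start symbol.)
Yes, the grammar is LR(0)

A grammar is LR(0) if no state in the canonical LR(0) collection has:
  - both a shift item (dot before a terminal) and a complete item (shift-reduce conflict), or
  - two or more complete items (reduce-reduce conflict; the accept item [P' → P .] counts as a complete item here).

Augment with P' → P and build the canonical LR(0) collection (I0 = CLOSURE({[P' → . P]}), then GOTO on every symbol after a dot until no new states appear). It has 20 states:
  I0: { [B → . / A /], [B → . e / num], [P → . B F], [P → . e ,], [P' → . P] }  — shift
  I1: { [A → . / B ;], [A → . ; P ;], [B → / . A /] }  — shift
  I2: { [B → . / A /], [B → . e / num], [F → . P P], [P → . B F], [P → . e ,], [P → B . F] }  — shift
  I3: { [P' → P .] }  — accept
  I4: { [B → e . / num], [P → e . ,] }  — shift
  I5: { [P → e , .] }  — reduce
  I6: { [B → e / . num] }  — shift
  I7: { [B → e / num .] }  — reduce
  I8: { [P → B F .] }  — reduce
  I9: { [B → . / A /], [B → . e / num], [F → P . P], [P → . B F], [P → . e ,] }  — shift
  I10: { [F → P P .] }  — reduce
  I11: { [A → / . B ;], [B → . / A /], [B → . e / num] }  — shift
  I12: { [A → ; . P ;], [B → . / A /], [B → . e / num], [P → . B F], [P → . e ,] }  — shift
  I13: { [B → / A . /] }  — shift
  I14: { [B → / A / .] }  — reduce
  I15: { [A → ; P . ;] }  — shift
  I16: { [A → ; P ; .] }  — reduce
  I17: { [A → / B . ;] }  — shift
  I18: { [B → e . / num] }  — shift
  I19: { [A → / B ; .] }  — reduce

Every state is either a pure shift/goto state or contains exactly one complete item and nothing to shift — no conflicts. The grammar is LR(0).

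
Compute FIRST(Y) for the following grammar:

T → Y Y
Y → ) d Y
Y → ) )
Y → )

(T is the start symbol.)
{ ')' }

To compute FIRST(Y), examine every production with Y on the left-hand side, reading each right-hand side left to right until a non-nullable symbol is reached.

From Y → ) d Y:
  - ')' is a terminal: add ')' and stop
From Y → ) ):
  - ')' is a terminal: add ')' and stop
From Y → ):
  - ')' is a terminal: add ')' and stop

Collecting: FIRST(Y) = { ')' }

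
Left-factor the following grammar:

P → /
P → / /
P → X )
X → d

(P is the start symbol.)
Left-factoring transforms A → αβ₁ | αβ₂ into A → αA' and A' → β₁ | β₂
(α is the longest common prefix among the alternatives). Repeat until
no nonterminal has two alternatives with a common prefix.

Round 1: P has alternatives sharing prefix '/'. Introduce P': P → / P'
  Add: P' → ε
  Add: P' → /

No remaining common prefixes — done.

Resulting grammar:
P → / P'
P' → ε
P' → /
P → X )
X → d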